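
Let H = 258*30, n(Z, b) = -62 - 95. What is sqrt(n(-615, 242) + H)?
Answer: sqrt(7583) ≈ 87.080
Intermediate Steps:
n(Z, b) = -157
H = 7740
sqrt(n(-615, 242) + H) = sqrt(-157 + 7740) = sqrt(7583)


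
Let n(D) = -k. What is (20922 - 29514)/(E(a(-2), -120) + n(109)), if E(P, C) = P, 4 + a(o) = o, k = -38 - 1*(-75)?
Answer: 8592/43 ≈ 199.81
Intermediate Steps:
k = 37 (k = -38 + 75 = 37)
a(o) = -4 + o
n(D) = -37 (n(D) = -1*37 = -37)
(20922 - 29514)/(E(a(-2), -120) + n(109)) = (20922 - 29514)/((-4 - 2) - 37) = -8592/(-6 - 37) = -8592/(-43) = -8592*(-1/43) = 8592/43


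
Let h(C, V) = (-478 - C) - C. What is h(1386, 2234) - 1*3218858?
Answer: -3222108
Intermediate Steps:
h(C, V) = -478 - 2*C
h(1386, 2234) - 1*3218858 = (-478 - 2*1386) - 1*3218858 = (-478 - 2772) - 3218858 = -3250 - 3218858 = -3222108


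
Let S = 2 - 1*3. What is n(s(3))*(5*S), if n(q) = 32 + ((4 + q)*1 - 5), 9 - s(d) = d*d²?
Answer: -65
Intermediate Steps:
S = -1 (S = 2 - 3 = -1)
s(d) = 9 - d³ (s(d) = 9 - d*d² = 9 - d³)
n(q) = 31 + q (n(q) = 32 + ((4 + q) - 5) = 32 + (-1 + q) = 31 + q)
n(s(3))*(5*S) = (31 + (9 - 1*3³))*(5*(-1)) = (31 + (9 - 1*27))*(-5) = (31 + (9 - 27))*(-5) = (31 - 18)*(-5) = 13*(-5) = -65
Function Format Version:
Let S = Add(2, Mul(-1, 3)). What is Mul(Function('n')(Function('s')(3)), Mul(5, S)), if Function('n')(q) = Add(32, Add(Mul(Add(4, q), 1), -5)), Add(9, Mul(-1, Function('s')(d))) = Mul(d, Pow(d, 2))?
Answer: -65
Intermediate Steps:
S = -1 (S = Add(2, -3) = -1)
Function('s')(d) = Add(9, Mul(-1, Pow(d, 3))) (Function('s')(d) = Add(9, Mul(-1, Mul(d, Pow(d, 2)))) = Add(9, Mul(-1, Pow(d, 3))))
Function('n')(q) = Add(31, q) (Function('n')(q) = Add(32, Add(Add(4, q), -5)) = Add(32, Add(-1, q)) = Add(31, q))
Mul(Function('n')(Function('s')(3)), Mul(5, S)) = Mul(Add(31, Add(9, Mul(-1, Pow(3, 3)))), Mul(5, -1)) = Mul(Add(31, Add(9, Mul(-1, 27))), -5) = Mul(Add(31, Add(9, -27)), -5) = Mul(Add(31, -18), -5) = Mul(13, -5) = -65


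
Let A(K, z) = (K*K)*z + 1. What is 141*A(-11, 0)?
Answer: 141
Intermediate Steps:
A(K, z) = 1 + z*K² (A(K, z) = K²*z + 1 = z*K² + 1 = 1 + z*K²)
141*A(-11, 0) = 141*(1 + 0*(-11)²) = 141*(1 + 0*121) = 141*(1 + 0) = 141*1 = 141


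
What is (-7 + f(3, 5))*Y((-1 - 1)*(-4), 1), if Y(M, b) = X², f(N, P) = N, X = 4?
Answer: -64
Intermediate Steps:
Y(M, b) = 16 (Y(M, b) = 4² = 16)
(-7 + f(3, 5))*Y((-1 - 1)*(-4), 1) = (-7 + 3)*16 = -4*16 = -64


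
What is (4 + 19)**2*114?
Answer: 60306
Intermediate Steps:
(4 + 19)**2*114 = 23**2*114 = 529*114 = 60306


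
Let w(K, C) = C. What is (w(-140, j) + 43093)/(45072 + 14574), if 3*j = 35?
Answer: 64657/89469 ≈ 0.72268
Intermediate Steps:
j = 35/3 (j = (1/3)*35 = 35/3 ≈ 11.667)
(w(-140, j) + 43093)/(45072 + 14574) = (35/3 + 43093)/(45072 + 14574) = (129314/3)/59646 = (129314/3)*(1/59646) = 64657/89469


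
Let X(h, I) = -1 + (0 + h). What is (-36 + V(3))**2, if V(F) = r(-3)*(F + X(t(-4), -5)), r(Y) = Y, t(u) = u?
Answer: 900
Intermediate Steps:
X(h, I) = -1 + h
V(F) = 15 - 3*F (V(F) = -3*(F + (-1 - 4)) = -3*(F - 5) = -3*(-5 + F) = 15 - 3*F)
(-36 + V(3))**2 = (-36 + (15 - 3*3))**2 = (-36 + (15 - 9))**2 = (-36 + 6)**2 = (-30)**2 = 900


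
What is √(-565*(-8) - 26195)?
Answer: 85*I*√3 ≈ 147.22*I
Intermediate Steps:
√(-565*(-8) - 26195) = √(4520 - 26195) = √(-21675) = 85*I*√3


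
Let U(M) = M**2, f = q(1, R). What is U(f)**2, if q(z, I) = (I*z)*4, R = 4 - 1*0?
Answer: 65536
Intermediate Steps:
R = 4 (R = 4 + 0 = 4)
q(z, I) = 4*I*z
f = 16 (f = 4*4*1 = 16)
U(f)**2 = (16**2)**2 = 256**2 = 65536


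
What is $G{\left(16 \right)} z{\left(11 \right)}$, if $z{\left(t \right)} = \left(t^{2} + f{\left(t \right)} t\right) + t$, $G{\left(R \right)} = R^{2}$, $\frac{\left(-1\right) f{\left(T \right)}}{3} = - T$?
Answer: $126720$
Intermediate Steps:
$f{\left(T \right)} = 3 T$ ($f{\left(T \right)} = - 3 \left(- T\right) = 3 T$)
$z{\left(t \right)} = t + 4 t^{2}$ ($z{\left(t \right)} = \left(t^{2} + 3 t t\right) + t = \left(t^{2} + 3 t^{2}\right) + t = 4 t^{2} + t = t + 4 t^{2}$)
$G{\left(16 \right)} z{\left(11 \right)} = 16^{2} \cdot 11 \left(1 + 4 \cdot 11\right) = 256 \cdot 11 \left(1 + 44\right) = 256 \cdot 11 \cdot 45 = 256 \cdot 495 = 126720$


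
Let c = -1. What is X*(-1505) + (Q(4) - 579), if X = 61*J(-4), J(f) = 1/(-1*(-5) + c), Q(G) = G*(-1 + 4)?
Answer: -94073/4 ≈ -23518.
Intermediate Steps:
Q(G) = 3*G (Q(G) = G*3 = 3*G)
J(f) = ¼ (J(f) = 1/(-1*(-5) - 1) = 1/(5 - 1) = 1/4 = ¼)
X = 61/4 (X = 61*(¼) = 61/4 ≈ 15.250)
X*(-1505) + (Q(4) - 579) = (61/4)*(-1505) + (3*4 - 579) = -91805/4 + (12 - 579) = -91805/4 - 567 = -94073/4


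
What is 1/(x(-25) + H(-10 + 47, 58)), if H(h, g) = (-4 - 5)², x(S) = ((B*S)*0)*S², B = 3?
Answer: 1/81 ≈ 0.012346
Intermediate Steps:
x(S) = 0 (x(S) = ((3*S)*0)*S² = 0*S² = 0)
H(h, g) = 81 (H(h, g) = (-9)² = 81)
1/(x(-25) + H(-10 + 47, 58)) = 1/(0 + 81) = 1/81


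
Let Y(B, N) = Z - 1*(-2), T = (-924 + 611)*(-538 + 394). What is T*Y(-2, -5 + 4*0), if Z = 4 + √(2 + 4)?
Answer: 270432 + 45072*√6 ≈ 3.8084e+5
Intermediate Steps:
T = 45072 (T = -313*(-144) = 45072)
Z = 4 + √6 ≈ 6.4495
Y(B, N) = 6 + √6 (Y(B, N) = (4 + √6) - 1*(-2) = (4 + √6) + 2 = 6 + √6)
T*Y(-2, -5 + 4*0) = 45072*(6 + √6) = 270432 + 45072*√6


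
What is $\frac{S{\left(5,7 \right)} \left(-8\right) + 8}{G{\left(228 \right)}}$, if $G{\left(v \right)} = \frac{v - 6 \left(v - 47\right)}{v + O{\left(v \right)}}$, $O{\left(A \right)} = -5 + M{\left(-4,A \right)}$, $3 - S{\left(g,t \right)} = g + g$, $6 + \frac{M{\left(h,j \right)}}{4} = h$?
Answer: $- \frac{1952}{143} \approx -13.65$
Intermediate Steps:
$M{\left(h,j \right)} = -24 + 4 h$
$S{\left(g,t \right)} = 3 - 2 g$ ($S{\left(g,t \right)} = 3 - \left(g + g\right) = 3 - 2 g$)
$O{\left(A \right)} = -45$ ($O{\left(A \right)} = -5 + \left(-24 + 4 \left(-4\right)\right) = -5 - 40 = -45$)
$G{\left(v \right)} = \frac{282 - 5 v}{-45 + v}$ ($G{\left(v \right)} = \frac{v - 6 \left(v - 47\right)}{v - 45} = \frac{v - 6 \left(-47 + v\right)}{-45 + v} = \frac{v - \left(-282 + 6 v\right)}{-45 + v} = \frac{282 - 5 v}{-45 + v}$)
$\frac{S{\left(5,7 \right)} \left(-8\right) + 8}{G{\left(228 \right)}} = \frac{\left(3 - 10\right) \left(-8\right) + 8}{\frac{1}{-45 + 228} \left(282 - 1140\right)} = \frac{\left(3 - 10\right) \left(-8\right) + 8}{\frac{1}{183} \left(282 - 1140\right)} = \frac{\left(-7\right) \left(-8\right) + 8}{\frac{1}{183} \left(-858\right)} = \frac{56 + 8}{- \frac{286}{61}} = 64 \left(- \frac{61}{286}\right) = - \frac{1952}{143}$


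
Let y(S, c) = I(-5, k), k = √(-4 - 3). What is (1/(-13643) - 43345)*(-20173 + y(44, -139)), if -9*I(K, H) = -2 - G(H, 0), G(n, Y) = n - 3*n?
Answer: 11929289867220/13643 + 131412408*I*√7/13643 ≈ 8.7439e+8 + 25484.0*I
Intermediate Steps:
G(n, Y) = -2*n
k = I*√7 (k = √(-7) = I*√7 ≈ 2.6458*I)
I(K, H) = 2/9 - 2*H/9 (I(K, H) = -(-2 - (-2)*H)/9 = -(-2 + 2*H)/9 = 2/9 - 2*H/9)
y(S, c) = 2/9 - 2*I*√7/9
(1/(-13643) - 43345)*(-20173 + y(44, -139)) = (1/(-13643) - 43345)*(-20173 + (2/9 - 2*I*√7/9)) = (-1/13643 - 43345)*(-181555/9 - 2*I*√7/9) = -591355836*(-181555/9 - 2*I*√7/9)/13643 = 11929289867220/13643 + 131412408*I*√7/13643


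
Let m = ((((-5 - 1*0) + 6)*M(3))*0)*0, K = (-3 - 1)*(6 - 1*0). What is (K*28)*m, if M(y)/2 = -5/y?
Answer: 0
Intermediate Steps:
M(y) = -10/y (M(y) = 2*(-5/y) = -10/y)
K = -24 (K = -4*(6 + 0) = -4*6 = -24)
m = 0 (m = ((((-5 - 1*0) + 6)*(-10/3))*0)*0 = ((((-5 + 0) + 6)*(-10*⅓))*0)*0 = (((-5 + 6)*(-10/3))*0)*0 = ((1*(-10/3))*0)*0 = -10/3*0*0 = 0*0 = 0)
(K*28)*m = -24*28*0 = -672*0 = 0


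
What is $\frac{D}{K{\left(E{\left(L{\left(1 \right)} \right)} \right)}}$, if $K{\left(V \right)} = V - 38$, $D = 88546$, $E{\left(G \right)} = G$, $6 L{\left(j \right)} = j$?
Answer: $- \frac{531276}{227} \approx -2340.4$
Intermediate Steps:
$L{\left(j \right)} = \frac{j}{6}$
$K{\left(V \right)} = -38 + V$
$\frac{D}{K{\left(E{\left(L{\left(1 \right)} \right)} \right)}} = \frac{88546}{-38 + \frac{1}{6} \cdot 1} = \frac{88546}{-38 + \frac{1}{6}} = \frac{88546}{- \frac{227}{6}} = 88546 \left(- \frac{6}{227}\right) = - \frac{531276}{227}$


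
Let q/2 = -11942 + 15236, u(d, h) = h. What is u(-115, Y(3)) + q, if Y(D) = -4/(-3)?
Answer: 19768/3 ≈ 6589.3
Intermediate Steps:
Y(D) = 4/3 (Y(D) = -4*(-1/3) = 4/3)
q = 6588 (q = 2*(-11942 + 15236) = 2*3294 = 6588)
u(-115, Y(3)) + q = 4/3 + 6588 = 19768/3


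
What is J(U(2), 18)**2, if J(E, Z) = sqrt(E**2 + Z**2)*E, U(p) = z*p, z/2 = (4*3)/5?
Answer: 23970816/625 ≈ 38353.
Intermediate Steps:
z = 24/5 (z = 2*((4*3)/5) = 2*(12*(1/5)) = 2*(12/5) = 24/5 ≈ 4.8000)
U(p) = 24*p/5
J(E, Z) = E*sqrt(E**2 + Z**2)
J(U(2), 18)**2 = (((24/5)*2)*sqrt(((24/5)*2)**2 + 18**2))**2 = (48*sqrt((48/5)**2 + 324)/5)**2 = (48*sqrt(2304/25 + 324)/5)**2 = (48*sqrt(10404/25)/5)**2 = ((48/5)*(102/5))**2 = (4896/25)**2 = 23970816/625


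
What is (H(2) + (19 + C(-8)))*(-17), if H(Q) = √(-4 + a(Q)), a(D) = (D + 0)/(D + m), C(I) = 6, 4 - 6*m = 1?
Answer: -425 - 68*I*√5/5 ≈ -425.0 - 30.411*I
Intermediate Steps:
m = ½ (m = ⅔ - ⅙*1 = ⅔ - ⅙ = ½ ≈ 0.50000)
a(D) = D/(½ + D) (a(D) = (D + 0)/(D + ½) = D/(½ + D))
H(Q) = √(-4 + 2*Q/(1 + 2*Q))
(H(2) + (19 + C(-8)))*(-17) = (√(-4 + 2/(½ + 2)) + (19 + 6))*(-17) = (√(-4 + 2/(5/2)) + 25)*(-17) = (√(-4 + 2*(⅖)) + 25)*(-17) = (√(-4 + ⅘) + 25)*(-17) = (√(-16/5) + 25)*(-17) = (4*I*√5/5 + 25)*(-17) = (25 + 4*I*√5/5)*(-17) = -425 - 68*I*√5/5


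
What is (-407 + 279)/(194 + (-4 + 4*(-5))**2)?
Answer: -64/385 ≈ -0.16623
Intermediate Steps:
(-407 + 279)/(194 + (-4 + 4*(-5))**2) = -128/(194 + (-4 - 20)**2) = -128/(194 + (-24)**2) = -128/(194 + 576) = -128/770 = -128*1/770 = -64/385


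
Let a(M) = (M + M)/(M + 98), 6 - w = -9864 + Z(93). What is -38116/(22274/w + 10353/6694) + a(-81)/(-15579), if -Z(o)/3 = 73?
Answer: -1942327702706082/191315922889 ≈ -10152.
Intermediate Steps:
Z(o) = -219 (Z(o) = -3*73 = -219)
w = 10089 (w = 6 - (-9864 - 219) = 6 - 1*(-10083) = 6 + 10083 = 10089)
a(M) = 2*M/(98 + M) (a(M) = (2*M)/(98 + M) = 2*M/(98 + M))
-38116/(22274/w + 10353/6694) + a(-81)/(-15579) = -38116/(22274/10089 + 10353/6694) + (2*(-81)/(98 - 81))/(-15579) = -38116/(22274*(1/10089) + 10353*(1/6694)) + (2*(-81)/17)*(-1/15579) = -38116/(22274/10089 + 10353/6694) + (2*(-81)*(1/17))*(-1/15579) = -38116/253553573/67535766 - 162/17*(-1/15579) = -38116*67535766/253553573 + 6/9809 = -198014865912/19504121 + 6/9809 = -1942327702706082/191315922889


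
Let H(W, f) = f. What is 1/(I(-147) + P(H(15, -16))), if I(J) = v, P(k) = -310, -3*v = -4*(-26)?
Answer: -3/1034 ≈ -0.0029014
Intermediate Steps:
v = -104/3 (v = -(-4)*(-26)/3 = -⅓*104 = -104/3 ≈ -34.667)
I(J) = -104/3
1/(I(-147) + P(H(15, -16))) = 1/(-104/3 - 310) = 1/(-1034/3) = -3/1034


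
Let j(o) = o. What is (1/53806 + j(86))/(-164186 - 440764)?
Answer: -1542439/10849979900 ≈ -0.00014216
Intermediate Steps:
(1/53806 + j(86))/(-164186 - 440764) = (1/53806 + 86)/(-164186 - 440764) = (1/53806 + 86)/(-604950) = (4627317/53806)*(-1/604950) = -1542439/10849979900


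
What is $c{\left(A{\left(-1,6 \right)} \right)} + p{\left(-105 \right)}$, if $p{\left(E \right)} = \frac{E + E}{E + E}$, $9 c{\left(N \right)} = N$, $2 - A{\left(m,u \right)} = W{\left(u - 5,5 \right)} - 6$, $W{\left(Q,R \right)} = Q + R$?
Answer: $\frac{11}{9} \approx 1.2222$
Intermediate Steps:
$A{\left(m,u \right)} = 8 - u$ ($A{\left(m,u \right)} = 2 - \left(\left(\left(u - 5\right) + 5\right) - 6\right) = 2 - \left(\left(\left(-5 + u\right) + 5\right) - 6\right) = 2 - \left(u - 6\right) = 2 - \left(-6 + u\right) = 8 - u$)
$c{\left(N \right)} = \frac{N}{9}$
$p{\left(E \right)} = 1$ ($p{\left(E \right)} = \frac{2 E}{2 E} = 2 E \frac{1}{2 E} = 1$)
$c{\left(A{\left(-1,6 \right)} \right)} + p{\left(-105 \right)} = \frac{8 - 6}{9} + 1 = \frac{1}{9} \cdot 2 + 1 = \frac{2}{9} + 1 = \frac{11}{9}$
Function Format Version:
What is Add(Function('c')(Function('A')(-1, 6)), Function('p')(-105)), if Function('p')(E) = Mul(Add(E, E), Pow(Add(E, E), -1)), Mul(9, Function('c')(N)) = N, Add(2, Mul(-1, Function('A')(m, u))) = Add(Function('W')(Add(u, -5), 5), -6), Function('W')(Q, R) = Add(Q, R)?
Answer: Rational(11, 9) ≈ 1.2222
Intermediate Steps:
Function('A')(m, u) = Add(8, Mul(-1, u)) (Function('A')(m, u) = Add(2, Mul(-1, Add(Add(Add(u, -5), 5), -6))) = Add(2, Mul(-1, Add(Add(Add(-5, u), 5), -6))) = Add(2, Mul(-1, Add(u, -6))) = Add(2, Mul(-1, Add(-6, u))) = Add(2, Add(6, Mul(-1, u))) = Add(8, Mul(-1, u)))
Function('c')(N) = Mul(Rational(1, 9), N)
Function('p')(E) = 1 (Function('p')(E) = Mul(Mul(2, E), Pow(Mul(2, E), -1)) = Mul(Mul(2, E), Mul(Rational(1, 2), Pow(E, -1))) = 1)
Add(Function('c')(Function('A')(-1, 6)), Function('p')(-105)) = Add(Mul(Rational(1, 9), Add(8, Mul(-1, 6))), 1) = Add(Mul(Rational(1, 9), Add(8, -6)), 1) = Add(Mul(Rational(1, 9), 2), 1) = Add(Rational(2, 9), 1) = Rational(11, 9)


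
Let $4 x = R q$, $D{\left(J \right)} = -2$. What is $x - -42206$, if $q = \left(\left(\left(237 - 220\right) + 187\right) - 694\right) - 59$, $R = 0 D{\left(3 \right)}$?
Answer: $42206$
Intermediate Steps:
$R = 0$ ($R = 0 \left(-2\right) = 0$)
$q = -549$ ($q = \left(\left(17 + 187\right) - 694\right) - 59 = \left(204 - 694\right) - 59 = -490 - 59 = -549$)
$x = 0$ ($x = \frac{0 \left(-549\right)}{4} = \frac{1}{4} \cdot 0 = 0$)
$x - -42206 = 0 - -42206 = 0 + 42206 = 42206$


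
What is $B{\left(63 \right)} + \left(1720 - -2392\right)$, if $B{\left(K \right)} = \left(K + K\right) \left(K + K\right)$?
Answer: $19988$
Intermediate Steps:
$B{\left(K \right)} = 4 K^{2}$ ($B{\left(K \right)} = 2 K 2 K = 4 K^{2}$)
$B{\left(63 \right)} + \left(1720 - -2392\right) = 4 \cdot 63^{2} + \left(1720 - -2392\right) = 4 \cdot 3969 + \left(1720 + 2392\right) = 15876 + 4112 = 19988$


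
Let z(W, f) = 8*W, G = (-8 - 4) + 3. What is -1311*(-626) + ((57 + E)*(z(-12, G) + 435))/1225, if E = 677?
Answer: 1005589176/1225 ≈ 8.2089e+5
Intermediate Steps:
G = -9 (G = -12 + 3 = -9)
-1311*(-626) + ((57 + E)*(z(-12, G) + 435))/1225 = -1311*(-626) + ((57 + 677)*(8*(-12) + 435))/1225 = 820686 + (734*(-96 + 435))*(1/1225) = 820686 + (734*339)*(1/1225) = 820686 + 248826*(1/1225) = 820686 + 248826/1225 = 1005589176/1225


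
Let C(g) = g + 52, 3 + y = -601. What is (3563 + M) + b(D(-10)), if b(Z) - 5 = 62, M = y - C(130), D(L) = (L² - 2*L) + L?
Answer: 2844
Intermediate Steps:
y = -604 (y = -3 - 601 = -604)
D(L) = L² - L
C(g) = 52 + g
M = -786 (M = -604 - (52 + 130) = -604 - 1*182 = -604 - 182 = -786)
b(Z) = 67 (b(Z) = 5 + 62 = 67)
(3563 + M) + b(D(-10)) = (3563 - 786) + 67 = 2777 + 67 = 2844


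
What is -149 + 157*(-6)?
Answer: -1091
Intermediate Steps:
-149 + 157*(-6) = -149 - 942 = -1091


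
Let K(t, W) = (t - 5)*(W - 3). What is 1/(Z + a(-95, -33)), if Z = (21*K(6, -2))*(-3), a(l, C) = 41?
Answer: 1/356 ≈ 0.0028090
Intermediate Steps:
K(t, W) = (-5 + t)*(-3 + W)
Z = 315 (Z = (21*(15 - 5*(-2) - 3*6 - 2*6))*(-3) = (21*(15 + 10 - 18 - 12))*(-3) = (21*(-5))*(-3) = -105*(-3) = 315)
1/(Z + a(-95, -33)) = 1/(315 + 41) = 1/356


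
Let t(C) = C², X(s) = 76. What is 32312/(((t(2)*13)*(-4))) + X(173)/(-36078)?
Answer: -72860509/469014 ≈ -155.35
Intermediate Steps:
32312/(((t(2)*13)*(-4))) + X(173)/(-36078) = 32312/(((2²*13)*(-4))) + 76/(-36078) = 32312/(((4*13)*(-4))) + 76*(-1/36078) = 32312/((52*(-4))) - 38/18039 = 32312/(-208) - 38/18039 = 32312*(-1/208) - 38/18039 = -4039/26 - 38/18039 = -72860509/469014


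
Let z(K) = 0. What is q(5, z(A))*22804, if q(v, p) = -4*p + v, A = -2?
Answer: 114020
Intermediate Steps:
q(v, p) = v - 4*p
q(5, z(A))*22804 = (5 - 4*0)*22804 = (5 + 0)*22804 = 5*22804 = 114020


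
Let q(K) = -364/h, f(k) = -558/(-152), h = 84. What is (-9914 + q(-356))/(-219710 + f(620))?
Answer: 205580/4553913 ≈ 0.045144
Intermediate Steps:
f(k) = 279/76 (f(k) = -558*(-1/152) = 279/76)
q(K) = -13/3 (q(K) = -364/84 = -364*1/84 = -13/3)
(-9914 + q(-356))/(-219710 + f(620)) = (-9914 - 13/3)/(-219710 + 279/76) = -29755/(3*(-16697681/76)) = -29755/3*(-76/16697681) = 205580/4553913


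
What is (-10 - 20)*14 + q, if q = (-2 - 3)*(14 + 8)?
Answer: -530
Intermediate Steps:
q = -110 (q = -5*22 = -110)
(-10 - 20)*14 + q = (-10 - 20)*14 - 110 = -30*14 - 110 = -420 - 110 = -530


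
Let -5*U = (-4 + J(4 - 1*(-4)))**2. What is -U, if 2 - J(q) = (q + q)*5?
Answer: 6724/5 ≈ 1344.8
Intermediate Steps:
J(q) = 2 - 10*q (J(q) = 2 - (q + q)*5 = 2 - 2*q*5 = 2 - 10*q)
U = -6724/5 (U = -(-4 + (2 - 10*(4 - 1*(-4))))**2/5 = -(-4 + (2 - 10*(4 + 4)))**2/5 = -(-4 + (2 - 10*8))**2/5 = -(-4 + (2 - 80))**2/5 = -(-4 - 78)**2/5 = -1/5*(-82)**2 = -1/5*6724 = -6724/5 ≈ -1344.8)
-U = -1*(-6724/5) = 6724/5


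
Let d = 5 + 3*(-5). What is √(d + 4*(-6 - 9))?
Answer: I*√70 ≈ 8.3666*I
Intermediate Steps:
d = -10 (d = 5 - 15 = -10)
√(d + 4*(-6 - 9)) = √(-10 + 4*(-6 - 9)) = √(-10 + 4*(-15)) = √(-10 - 60) = √(-70) = I*√70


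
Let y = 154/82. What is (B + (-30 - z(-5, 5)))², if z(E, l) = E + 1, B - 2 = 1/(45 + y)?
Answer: 2124011569/3694084 ≈ 574.98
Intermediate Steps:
y = 77/41 (y = 154*(1/82) = 77/41 ≈ 1.8780)
B = 3885/1922 (B = 2 + 1/(45 + 77/41) = 2 + 1/(1922/41) = 2 + 41/1922 = 3885/1922 ≈ 2.0213)
z(E, l) = 1 + E
(B + (-30 - z(-5, 5)))² = (3885/1922 + (-30 - (1 - 5)))² = (3885/1922 + (-30 - 1*(-4)))² = (3885/1922 + (-30 + 4))² = (3885/1922 - 26)² = (-46087/1922)² = 2124011569/3694084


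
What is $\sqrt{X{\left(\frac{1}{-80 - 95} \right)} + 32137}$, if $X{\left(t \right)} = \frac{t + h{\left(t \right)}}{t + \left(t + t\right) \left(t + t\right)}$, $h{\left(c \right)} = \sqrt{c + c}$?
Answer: $\frac{\sqrt{104416438 - 16625 i \sqrt{14}}}{57} \approx 179.27 - 0.053399 i$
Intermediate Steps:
$h{\left(c \right)} = \sqrt{2} \sqrt{c}$ ($h{\left(c \right)} = \sqrt{2 c} = \sqrt{2} \sqrt{c}$)
$X{\left(t \right)} = \frac{t + \sqrt{2} \sqrt{t}}{t + 4 t^{2}}$ ($X{\left(t \right)} = \frac{t + \sqrt{2} \sqrt{t}}{t + \left(t + t\right) \left(t + t\right)} = \frac{t + \sqrt{2} \sqrt{t}}{t + 2 t 2 t} = \frac{t + \sqrt{2} \sqrt{t}}{t + 4 t^{2}}$)
$\sqrt{X{\left(\frac{1}{-80 - 95} \right)} + 32137} = \sqrt{\frac{\frac{1}{-80 - 95} + \sqrt{2} \sqrt{\frac{1}{-80 - 95}}}{\frac{1}{-80 - 95} \left(1 + \frac{4}{-80 - 95}\right)} + 32137} = \sqrt{\frac{\frac{1}{-175} + \sqrt{2} \sqrt{\frac{1}{-175}}}{\frac{1}{-175} \left(1 + \frac{4}{-175}\right)} + 32137} = \sqrt{\frac{- \frac{1}{175} + \sqrt{2} \sqrt{- \frac{1}{175}}}{\left(- \frac{1}{175}\right) \left(1 + 4 \left(- \frac{1}{175}\right)\right)} + 32137} = \sqrt{- \frac{175 \left(- \frac{1}{175} + \sqrt{2} \frac{i \sqrt{7}}{35}\right)}{1 - \frac{4}{175}} + 32137} = \sqrt{- \frac{175 \left(- \frac{1}{175} + \frac{i \sqrt{14}}{35}\right)}{\frac{171}{175}} + 32137} = \sqrt{\left(-175\right) \frac{175}{171} \left(- \frac{1}{175} + \frac{i \sqrt{14}}{35}\right) + 32137} = \sqrt{\left(\frac{175}{171} - \frac{875 i \sqrt{14}}{171}\right) + 32137} = \sqrt{\frac{5495602}{171} - \frac{875 i \sqrt{14}}{171}}$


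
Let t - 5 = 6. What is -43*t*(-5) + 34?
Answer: 2399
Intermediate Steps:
t = 11 (t = 5 + 6 = 11)
-43*t*(-5) + 34 = -473*(-5) + 34 = -43*(-55) + 34 = 2365 + 34 = 2399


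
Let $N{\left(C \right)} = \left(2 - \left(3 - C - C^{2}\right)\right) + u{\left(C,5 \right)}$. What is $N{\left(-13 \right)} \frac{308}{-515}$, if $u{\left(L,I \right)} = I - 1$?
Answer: $- \frac{48972}{515} \approx -95.091$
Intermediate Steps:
$u{\left(L,I \right)} = -1 + I$ ($u{\left(L,I \right)} = I - 1 = -1 + I$)
$N{\left(C \right)} = 3 + C + C^{2}$ ($N{\left(C \right)} = \left(2 - \left(3 - C - C^{2}\right)\right) + \left(-1 + 5\right) = \left(2 - \left(3 - C - C^{2}\right)\right) + 4 = \left(2 + \left(-3 + C + C^{2}\right)\right) + 4 = \left(-1 + C + C^{2}\right) + 4 = 3 + C + C^{2}$)
$N{\left(-13 \right)} \frac{308}{-515} = \left(3 - 13 + \left(-13\right)^{2}\right) \frac{308}{-515} = \left(3 - 13 + 169\right) 308 \left(- \frac{1}{515}\right) = 159 \left(- \frac{308}{515}\right) = - \frac{48972}{515}$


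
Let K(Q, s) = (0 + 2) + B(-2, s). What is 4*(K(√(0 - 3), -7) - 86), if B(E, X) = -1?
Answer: -340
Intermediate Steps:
K(Q, s) = 1 (K(Q, s) = (0 + 2) - 1 = 2 - 1 = 1)
4*(K(√(0 - 3), -7) - 86) = 4*(1 - 86) = 4*(-85) = -340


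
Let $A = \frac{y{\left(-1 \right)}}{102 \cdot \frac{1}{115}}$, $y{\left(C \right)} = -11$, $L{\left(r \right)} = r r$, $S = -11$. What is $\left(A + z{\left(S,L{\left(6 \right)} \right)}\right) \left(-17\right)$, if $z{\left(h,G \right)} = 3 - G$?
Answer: $\frac{4631}{6} \approx 771.83$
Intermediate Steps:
$L{\left(r \right)} = r^{2}$
$A = - \frac{1265}{102}$ ($A = - \frac{11}{102 \cdot \frac{1}{115}} = - \frac{11}{\frac{102}{115}} = \left(-11\right) \frac{115}{102} = - \frac{1265}{102} \approx -12.402$)
$\left(A + z{\left(S,L{\left(6 \right)} \right)}\right) \left(-17\right) = \left(- \frac{1265}{102} + \left(3 - 6^{2}\right)\right) \left(-17\right) = \left(- \frac{1265}{102} + \left(3 - 36\right)\right) \left(-17\right) = \left(- \frac{1265}{102} - 33\right) \left(-17\right) = \left(- \frac{4631}{102}\right) \left(-17\right) = \frac{4631}{6}$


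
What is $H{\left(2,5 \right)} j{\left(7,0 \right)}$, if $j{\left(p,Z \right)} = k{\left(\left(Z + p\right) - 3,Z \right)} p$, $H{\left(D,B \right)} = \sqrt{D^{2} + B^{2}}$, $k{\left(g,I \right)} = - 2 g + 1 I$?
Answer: $- 56 \sqrt{29} \approx -301.57$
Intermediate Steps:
$k{\left(g,I \right)} = I - 2 g$ ($k{\left(g,I \right)} = - 2 g + I = I - 2 g$)
$H{\left(D,B \right)} = \sqrt{B^{2} + D^{2}}$
$j{\left(p,Z \right)} = p \left(6 - Z - 2 p\right)$ ($j{\left(p,Z \right)} = \left(Z - 2 \left(\left(Z + p\right) - 3\right)\right) p = \left(Z - 2 \left(-3 + Z + p\right)\right) p = \left(Z - \left(-6 + 2 Z + 2 p\right)\right) p = \left(6 - Z - 2 p\right) p = p \left(6 - Z - 2 p\right)$)
$H{\left(2,5 \right)} j{\left(7,0 \right)} = \sqrt{5^{2} + 2^{2}} \cdot 7 \left(6 - 0 - 14\right) = \sqrt{25 + 4} \cdot 7 \left(6 + 0 - 14\right) = \sqrt{29} \cdot 7 \left(-8\right) = \sqrt{29} \left(-56\right) = - 56 \sqrt{29}$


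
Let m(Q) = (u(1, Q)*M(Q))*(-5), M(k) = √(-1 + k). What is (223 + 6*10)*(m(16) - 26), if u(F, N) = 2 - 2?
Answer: -7358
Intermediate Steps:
u(F, N) = 0
m(Q) = 0 (m(Q) = (0*√(-1 + Q))*(-5) = 0*(-5) = 0)
(223 + 6*10)*(m(16) - 26) = (223 + 6*10)*(0 - 26) = (223 + 60)*(-26) = 283*(-26) = -7358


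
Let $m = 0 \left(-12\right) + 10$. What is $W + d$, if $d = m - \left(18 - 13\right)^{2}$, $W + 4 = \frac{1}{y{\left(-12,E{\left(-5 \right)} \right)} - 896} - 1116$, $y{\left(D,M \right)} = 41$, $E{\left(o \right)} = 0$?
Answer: $- \frac{970426}{855} \approx -1135.0$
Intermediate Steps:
$m = 10$ ($m = 0 + 10 = 10$)
$W = - \frac{957601}{855}$ ($W = -4 - \left(1116 - \frac{1}{41 - 896}\right) = -4 - \left(1116 - \frac{1}{-855}\right) = -4 - \frac{954181}{855} = - \frac{957601}{855} \approx -1120.0$)
$d = -15$ ($d = 10 - \left(18 - 13\right)^{2} = 10 - 5^{2} = 10 - 25 = -15$)
$W + d = - \frac{957601}{855} - 15 = - \frac{970426}{855}$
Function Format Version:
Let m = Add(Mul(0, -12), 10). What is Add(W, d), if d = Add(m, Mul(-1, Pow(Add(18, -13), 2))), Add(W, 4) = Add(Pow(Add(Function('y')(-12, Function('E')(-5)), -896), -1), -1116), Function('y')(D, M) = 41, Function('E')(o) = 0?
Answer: Rational(-970426, 855) ≈ -1135.0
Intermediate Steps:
m = 10 (m = Add(0, 10) = 10)
W = Rational(-957601, 855) (W = Add(-4, Add(Pow(Add(41, -896), -1), -1116)) = Add(-4, Add(Pow(-855, -1), -1116)) = Add(-4, Add(Rational(-1, 855), -1116)) = Add(-4, Rational(-954181, 855)) = Rational(-957601, 855) ≈ -1120.0)
d = -15 (d = Add(10, Mul(-1, Pow(Add(18, -13), 2))) = Add(10, Mul(-1, Pow(5, 2))) = Add(10, Mul(-1, 25)) = Add(10, -25) = -15)
Add(W, d) = Add(Rational(-957601, 855), -15) = Rational(-970426, 855)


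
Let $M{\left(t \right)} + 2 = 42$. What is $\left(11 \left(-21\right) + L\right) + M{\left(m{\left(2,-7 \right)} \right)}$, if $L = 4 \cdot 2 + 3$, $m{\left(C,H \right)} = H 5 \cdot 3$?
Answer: $-180$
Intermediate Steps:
$m{\left(C,H \right)} = 15 H$ ($m{\left(C,H \right)} = 5 H 3 = 15 H$)
$M{\left(t \right)} = 40$ ($M{\left(t \right)} = -2 + 42 = 40$)
$L = 11$ ($L = 8 + 3 = 11$)
$\left(11 \left(-21\right) + L\right) + M{\left(m{\left(2,-7 \right)} \right)} = \left(11 \left(-21\right) + 11\right) + 40 = \left(-231 + 11\right) + 40 = -220 + 40 = -180$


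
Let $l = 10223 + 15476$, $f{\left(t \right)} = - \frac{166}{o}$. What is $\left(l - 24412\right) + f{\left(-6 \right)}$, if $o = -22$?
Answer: $\frac{14240}{11} \approx 1294.5$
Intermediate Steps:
$f{\left(t \right)} = \frac{83}{11}$ ($f{\left(t \right)} = - \frac{166}{-22} = \left(-166\right) \left(- \frac{1}{22}\right) = \frac{83}{11}$)
$l = 25699$
$\left(l - 24412\right) + f{\left(-6 \right)} = \left(25699 - 24412\right) + \frac{83}{11} = 1287 + \frac{83}{11} = \frac{14240}{11}$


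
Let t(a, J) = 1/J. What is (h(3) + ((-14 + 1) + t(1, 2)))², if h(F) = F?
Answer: 361/4 ≈ 90.250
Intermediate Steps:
(h(3) + ((-14 + 1) + t(1, 2)))² = (3 + ((-14 + 1) + 1/2))² = (3 + (-13 + ½))² = (3 - 25/2)² = (-19/2)² = 361/4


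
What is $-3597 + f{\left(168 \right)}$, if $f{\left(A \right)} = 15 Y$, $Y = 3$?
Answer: $-3552$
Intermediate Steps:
$f{\left(A \right)} = 45$ ($f{\left(A \right)} = 15 \cdot 3 = 45$)
$-3597 + f{\left(168 \right)} = -3597 + 45 = -3552$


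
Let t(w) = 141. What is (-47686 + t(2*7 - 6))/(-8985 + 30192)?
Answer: -47545/21207 ≈ -2.2419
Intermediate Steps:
(-47686 + t(2*7 - 6))/(-8985 + 30192) = (-47686 + 141)/(-8985 + 30192) = -47545/21207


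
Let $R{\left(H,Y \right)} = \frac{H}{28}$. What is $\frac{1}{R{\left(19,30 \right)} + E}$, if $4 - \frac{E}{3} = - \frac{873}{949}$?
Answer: $\frac{26572}{410227} \approx 0.064774$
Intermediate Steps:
$R{\left(H,Y \right)} = \frac{H}{28}$ ($R{\left(H,Y \right)} = H \frac{1}{28} = \frac{H}{28}$)
$E = \frac{14007}{949}$ ($E = 12 - 3 \left(- \frac{873}{949}\right) = 12 - 3 \left(\left(-873\right) \frac{1}{949}\right) = 12 - - \frac{2619}{949} = 12 + \frac{2619}{949} = \frac{14007}{949} \approx 14.76$)
$\frac{1}{R{\left(19,30 \right)} + E} = \frac{1}{\frac{1}{28} \cdot 19 + \frac{14007}{949}} = \frac{1}{\frac{19}{28} + \frac{14007}{949}} = \frac{1}{\frac{410227}{26572}} = \frac{26572}{410227}$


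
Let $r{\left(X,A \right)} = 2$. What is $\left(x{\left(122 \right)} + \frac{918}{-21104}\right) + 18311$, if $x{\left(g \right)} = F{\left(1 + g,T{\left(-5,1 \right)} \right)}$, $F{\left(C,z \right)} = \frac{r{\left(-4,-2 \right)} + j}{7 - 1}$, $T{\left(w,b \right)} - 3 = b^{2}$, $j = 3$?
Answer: $\frac{579678019}{31656} \approx 18312.0$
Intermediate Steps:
$T{\left(w,b \right)} = 3 + b^{2}$
$F{\left(C,z \right)} = \frac{5}{6}$ ($F{\left(C,z \right)} = \frac{2 + 3}{7 - 1} = \frac{5}{6}$)
$x{\left(g \right)} = \frac{5}{6}$
$\left(x{\left(122 \right)} + \frac{918}{-21104}\right) + 18311 = \left(\frac{5}{6} + \frac{918}{-21104}\right) + 18311 = \left(\frac{5}{6} + 918 \left(- \frac{1}{21104}\right)\right) + 18311 = \left(\frac{5}{6} - \frac{459}{10552}\right) + 18311 = \frac{25003}{31656} + 18311 = \frac{579678019}{31656}$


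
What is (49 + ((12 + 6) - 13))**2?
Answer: 2916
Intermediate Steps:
(49 + ((12 + 6) - 13))**2 = (49 + (18 - 13))**2 = (49 + 5)**2 = 54**2 = 2916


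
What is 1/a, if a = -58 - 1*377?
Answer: -1/435 ≈ -0.0022989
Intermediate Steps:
a = -435 (a = -58 - 377 = -435)
1/a = 1/(-435) = -1/435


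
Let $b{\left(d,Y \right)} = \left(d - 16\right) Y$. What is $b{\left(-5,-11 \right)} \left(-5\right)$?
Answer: $-1155$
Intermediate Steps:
$b{\left(d,Y \right)} = Y \left(-16 + d\right)$ ($b{\left(d,Y \right)} = \left(d - 16\right) Y = \left(-16 + d\right) Y = Y \left(-16 + d\right)$)
$b{\left(-5,-11 \right)} \left(-5\right) = - 11 \left(-16 - 5\right) \left(-5\right) = \left(-11\right) \left(-21\right) \left(-5\right) = 231 \left(-5\right) = -1155$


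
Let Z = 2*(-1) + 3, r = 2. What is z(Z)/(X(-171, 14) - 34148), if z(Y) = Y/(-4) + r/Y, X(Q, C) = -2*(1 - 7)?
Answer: -7/136544 ≈ -5.1266e-5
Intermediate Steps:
X(Q, C) = 12 (X(Q, C) = -2*(-6) = 12)
Z = 1 (Z = -2 + 3 = 1)
z(Y) = 2/Y - Y/4 (z(Y) = Y/(-4) + 2/Y = Y*(-¼) + 2/Y = -Y/4 + 2/Y = 2/Y - Y/4)
z(Z)/(X(-171, 14) - 34148) = (2/1 - ¼*1)/(12 - 34148) = (2*1 - ¼)/(-34136) = -(2 - ¼)/34136 = -1/34136*7/4 = -7/136544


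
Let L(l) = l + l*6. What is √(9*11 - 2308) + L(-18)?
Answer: -126 + 47*I ≈ -126.0 + 47.0*I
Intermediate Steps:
L(l) = 7*l (L(l) = l + 6*l = 7*l)
√(9*11 - 2308) + L(-18) = √(9*11 - 2308) + 7*(-18) = √(99 - 2308) - 126 = √(-2209) - 126 = 47*I - 126 = -126 + 47*I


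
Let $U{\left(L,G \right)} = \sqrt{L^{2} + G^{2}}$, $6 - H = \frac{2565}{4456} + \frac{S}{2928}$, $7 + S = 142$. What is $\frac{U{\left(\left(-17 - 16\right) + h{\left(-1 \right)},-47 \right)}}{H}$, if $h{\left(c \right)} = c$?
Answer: $\frac{543632 \sqrt{3365}}{2923797} \approx 10.786$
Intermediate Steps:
$S = 135$ ($S = -7 + 142 = 135$)
$H = \frac{2923797}{543632}$ ($H = 6 - \left(\frac{2565}{4456} + \frac{135}{2928}\right) = 6 - \left(2565 \cdot \frac{1}{4456} + 135 \cdot \frac{1}{2928}\right) = 6 - \left(\frac{2565}{4456} + \frac{45}{976}\right) = 6 - \frac{337995}{543632} = \frac{2923797}{543632} \approx 5.3783$)
$U{\left(L,G \right)} = \sqrt{G^{2} + L^{2}}$
$\frac{U{\left(\left(-17 - 16\right) + h{\left(-1 \right)},-47 \right)}}{H} = \frac{\sqrt{\left(-47\right)^{2} + \left(\left(-17 - 16\right) - 1\right)^{2}}}{\frac{2923797}{543632}} = \sqrt{2209 + \left(-33 - 1\right)^{2}} \cdot \frac{543632}{2923797} = \sqrt{2209 + \left(-34\right)^{2}} \cdot \frac{543632}{2923797} = \sqrt{2209 + 1156} \cdot \frac{543632}{2923797} = \sqrt{3365} \cdot \frac{543632}{2923797} = \frac{543632 \sqrt{3365}}{2923797}$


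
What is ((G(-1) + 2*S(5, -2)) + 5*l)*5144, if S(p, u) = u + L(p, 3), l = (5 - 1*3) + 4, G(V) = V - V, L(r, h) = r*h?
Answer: 288064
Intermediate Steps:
L(r, h) = h*r
G(V) = 0
l = 6 (l = (5 - 3) + 4 = 2 + 4 = 6)
S(p, u) = u + 3*p
((G(-1) + 2*S(5, -2)) + 5*l)*5144 = ((0 + 2*(-2 + 3*5)) + 5*6)*5144 = ((0 + 2*(-2 + 15)) + 30)*5144 = ((0 + 2*13) + 30)*5144 = ((0 + 26) + 30)*5144 = (26 + 30)*5144 = 56*5144 = 288064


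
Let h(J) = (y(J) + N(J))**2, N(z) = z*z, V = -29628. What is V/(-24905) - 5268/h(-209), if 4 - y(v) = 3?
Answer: 14133390737583/11880414243305 ≈ 1.1896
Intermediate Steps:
y(v) = 1 (y(v) = 4 - 1*3 = 4 - 3 = 1)
N(z) = z**2
h(J) = (1 + J**2)**2
V/(-24905) - 5268/h(-209) = -29628/(-24905) - 5268/(1 + (-209)**2)**2 = -29628*(-1/24905) - 5268/(1 + 43681)**2 = 29628/24905 - 5268/(43682**2) = 29628/24905 - 5268/1908117124 = 29628/24905 - 5268*1/1908117124 = 29628/24905 - 1317/477029281 = 14133390737583/11880414243305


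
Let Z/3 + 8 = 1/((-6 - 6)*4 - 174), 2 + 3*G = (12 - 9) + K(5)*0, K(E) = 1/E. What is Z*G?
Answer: -1777/222 ≈ -8.0045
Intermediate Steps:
G = 1/3 (G = -2/3 + ((12 - 9) + 0/5)/3 = -2/3 + (3 + (1/5)*0)/3 = -2/3 + (3 + 0)/3 = -2/3 + (1/3)*3 = -2/3 + 1 = 1/3 ≈ 0.33333)
Z = -1777/74 (Z = -24 + 3/((-6 - 6)*4 - 174) = -24 + 3/(-12*4 - 174) = -24 + 3/(-48 - 174) = -24 + 3/(-222) = -24 + 3*(-1/222) = -24 - 1/74 = -1777/74 ≈ -24.014)
Z*G = -1777/74*1/3 = -1777/222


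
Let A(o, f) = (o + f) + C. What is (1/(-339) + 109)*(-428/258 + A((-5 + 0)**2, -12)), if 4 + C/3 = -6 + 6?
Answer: -3140750/43731 ≈ -71.820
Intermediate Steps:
C = -12 (C = -12 + 3*(-6 + 6) = -12 + 3*0 = -12 + 0 = -12)
A(o, f) = -12 + f + o (A(o, f) = (o + f) - 12 = (f + o) - 12 = -12 + f + o)
(1/(-339) + 109)*(-428/258 + A((-5 + 0)**2, -12)) = (1/(-339) + 109)*(-428/258 + (-12 - 12 + (-5 + 0)**2)) = (-1/339 + 109)*(-428*1/258 + (-12 - 12 + (-5)**2)) = 36950*(-214/129 + (-12 - 12 + 25))/339 = 36950*(-214/129 + 1)/339 = (36950/339)*(-85/129) = -3140750/43731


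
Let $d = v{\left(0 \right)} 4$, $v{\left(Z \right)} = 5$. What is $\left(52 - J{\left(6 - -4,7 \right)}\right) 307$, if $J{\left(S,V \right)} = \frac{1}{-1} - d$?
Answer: $22411$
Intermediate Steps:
$d = 20$ ($d = 5 \cdot 4 = 20$)
$J{\left(S,V \right)} = -21$ ($J{\left(S,V \right)} = \frac{1}{-1} - 20 = -1 - 20 = -21$)
$\left(52 - J{\left(6 - -4,7 \right)}\right) 307 = \left(52 - -21\right) 307 = \left(52 + 21\right) 307 = 73 \cdot 307 = 22411$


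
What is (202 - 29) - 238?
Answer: -65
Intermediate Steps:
(202 - 29) - 238 = 173 - 238 = -65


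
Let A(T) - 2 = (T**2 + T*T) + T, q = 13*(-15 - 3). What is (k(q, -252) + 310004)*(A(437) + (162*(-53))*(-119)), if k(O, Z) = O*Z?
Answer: 518077643892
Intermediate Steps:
q = -234 (q = 13*(-18) = -234)
A(T) = 2 + T + 2*T**2 (A(T) = 2 + ((T**2 + T*T) + T) = 2 + ((T**2 + T**2) + T) = 2 + (2*T**2 + T) = 2 + (T + 2*T**2) = 2 + T + 2*T**2)
(k(q, -252) + 310004)*(A(437) + (162*(-53))*(-119)) = (-234*(-252) + 310004)*((2 + 437 + 2*437**2) + (162*(-53))*(-119)) = (58968 + 310004)*((2 + 437 + 2*190969) - 8586*(-119)) = 368972*((2 + 437 + 381938) + 1021734) = 368972*(382377 + 1021734) = 368972*1404111 = 518077643892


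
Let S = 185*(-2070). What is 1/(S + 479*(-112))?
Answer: -1/436598 ≈ -2.2904e-6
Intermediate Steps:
S = -382950
1/(S + 479*(-112)) = 1/(-382950 + 479*(-112)) = 1/(-382950 - 53648) = 1/(-436598) = -1/436598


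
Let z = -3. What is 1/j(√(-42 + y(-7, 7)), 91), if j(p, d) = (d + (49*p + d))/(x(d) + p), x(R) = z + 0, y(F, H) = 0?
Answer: 108/9569 + 47*I*√42/19138 ≈ 0.011286 + 0.015916*I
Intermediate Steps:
x(R) = -3 (x(R) = -3 + 0 = -3)
j(p, d) = (2*d + 49*p)/(-3 + p) (j(p, d) = (d + (49*p + d))/(-3 + p) = (d + (d + 49*p))/(-3 + p) = (2*d + 49*p)/(-3 + p))
1/j(√(-42 + y(-7, 7)), 91) = 1/((2*91 + 49*√(-42 + 0))/(-3 + √(-42 + 0))) = 1/((182 + 49*√(-42))/(-3 + √(-42))) = 1/((182 + 49*(I*√42))/(-3 + I*√42)) = 1/((182 + 49*I*√42)/(-3 + I*√42)) = (-3 + I*√42)/(182 + 49*I*√42)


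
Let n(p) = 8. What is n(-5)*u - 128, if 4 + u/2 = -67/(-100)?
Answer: -4532/25 ≈ -181.28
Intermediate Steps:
u = -333/50 (u = -8 + 2*(-67/(-100)) = -8 + 2*(-67*(-1/100)) = -8 + 2*(67/100) = -8 + 67/50 = -333/50 ≈ -6.6600)
n(-5)*u - 128 = 8*(-333/50) - 128 = -1332/25 - 128 = -4532/25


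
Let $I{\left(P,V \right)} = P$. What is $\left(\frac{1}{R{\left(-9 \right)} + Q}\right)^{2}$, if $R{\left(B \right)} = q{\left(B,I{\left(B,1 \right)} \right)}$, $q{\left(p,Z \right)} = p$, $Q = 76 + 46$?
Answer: $\frac{1}{12769} \approx 7.8315 \cdot 10^{-5}$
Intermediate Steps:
$Q = 122$
$R{\left(B \right)} = B$
$\left(\frac{1}{R{\left(-9 \right)} + Q}\right)^{2} = \left(\frac{1}{-9 + 122}\right)^{2} = \left(\frac{1}{113}\right)^{2} = \frac{1}{12769}$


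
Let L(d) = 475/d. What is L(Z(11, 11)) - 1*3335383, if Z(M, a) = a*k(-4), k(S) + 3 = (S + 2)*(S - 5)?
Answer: -110067544/33 ≈ -3.3354e+6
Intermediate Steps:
k(S) = -3 + (-5 + S)*(2 + S) (k(S) = -3 + (S + 2)*(S - 5) = -3 + (2 + S)*(-5 + S) = -3 + (-5 + S)*(2 + S))
Z(M, a) = 15*a (Z(M, a) = a*(-13 + (-4)² - 3*(-4)) = a*(-13 + 16 + 12) = a*15 = 15*a)
L(Z(11, 11)) - 1*3335383 = 475/((15*11)) - 1*3335383 = 475/165 - 3335383 = 475*(1/165) - 3335383 = 95/33 - 3335383 = -110067544/33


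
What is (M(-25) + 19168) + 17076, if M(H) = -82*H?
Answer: 38294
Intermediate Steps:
(M(-25) + 19168) + 17076 = (-82*(-25) + 19168) + 17076 = (2050 + 19168) + 17076 = 21218 + 17076 = 38294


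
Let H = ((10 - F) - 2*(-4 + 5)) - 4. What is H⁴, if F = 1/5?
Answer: 130321/625 ≈ 208.51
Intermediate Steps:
F = ⅕ ≈ 0.20000
H = 19/5 (H = ((10 - 1*⅕) - 2*(-4 + 5)) - 4 = ((10 - ⅕) - 2*1) - 4 = (49/5 - 2) - 4 = 39/5 - 4 = 19/5 ≈ 3.8000)
H⁴ = (19/5)⁴ = 130321/625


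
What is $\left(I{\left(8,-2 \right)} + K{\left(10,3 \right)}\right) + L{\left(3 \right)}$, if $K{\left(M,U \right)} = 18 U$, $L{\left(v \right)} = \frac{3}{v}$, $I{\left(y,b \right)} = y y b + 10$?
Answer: $-63$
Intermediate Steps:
$I{\left(y,b \right)} = 10 + b y^{2}$ ($I{\left(y,b \right)} = y^{2} b + 10 = b y^{2} + 10 = 10 + b y^{2}$)
$\left(I{\left(8,-2 \right)} + K{\left(10,3 \right)}\right) + L{\left(3 \right)} = \left(\left(10 - 2 \cdot 8^{2}\right) + 18 \cdot 3\right) + \frac{3}{3} = \left(\left(10 - 128\right) + 54\right) + 3 \cdot \frac{1}{3} = \left(\left(10 - 128\right) + 54\right) + 1 = \left(-118 + 54\right) + 1 = -64 + 1 = -63$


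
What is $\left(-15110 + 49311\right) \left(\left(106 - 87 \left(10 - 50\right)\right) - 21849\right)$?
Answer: $-624612863$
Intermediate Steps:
$\left(-15110 + 49311\right) \left(\left(106 - 87 \left(10 - 50\right)\right) - 21849\right) = 34201 \left(\left(106 - 87 \left(10 - 50\right)\right) - 21849\right) = 34201 \left(\left(106 - -3480\right) - 21849\right) = 34201 \left(\left(106 + 3480\right) - 21849\right) = 34201 \left(3586 - 21849\right) = 34201 \left(-18263\right) = -624612863$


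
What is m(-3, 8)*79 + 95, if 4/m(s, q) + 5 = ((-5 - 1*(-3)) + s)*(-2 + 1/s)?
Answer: 712/5 ≈ 142.40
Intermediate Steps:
m(s, q) = 4/(-5 + (-2 + s)*(-2 + 1/s)) (m(s, q) = 4/(-5 + ((-5 - 1*(-3)) + s)*(-2 + 1/s)) = 4/(-5 + ((-5 + 3) + s)*(-2 + 1/s)) = 4/(-5 + (-2 + s)*(-2 + 1/s)))
m(-3, 8)*79 + 95 = -2*(-3)/(1 + (-3)²)*79 + 95 = -2*(-3)/(1 + 9)*79 + 95 = -2*(-3)/10*79 + 95 = -2*(-3)*⅒*79 + 95 = (⅗)*79 + 95 = 237/5 + 95 = 712/5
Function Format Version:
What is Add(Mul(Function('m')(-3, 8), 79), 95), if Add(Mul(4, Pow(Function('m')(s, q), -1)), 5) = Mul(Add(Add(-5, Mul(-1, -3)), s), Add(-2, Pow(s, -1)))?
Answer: Rational(712, 5) ≈ 142.40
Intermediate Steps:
Function('m')(s, q) = Mul(4, Pow(Add(-5, Mul(Add(-2, s), Add(-2, Pow(s, -1)))), -1)) (Function('m')(s, q) = Mul(4, Pow(Add(-5, Mul(Add(Add(-5, Mul(-1, -3)), s), Add(-2, Pow(s, -1)))), -1)) = Mul(4, Pow(Add(-5, Mul(Add(Add(-5, 3), s), Add(-2, Pow(s, -1)))), -1)) = Mul(4, Pow(Add(-5, Mul(Add(-2, s), Add(-2, Pow(s, -1)))), -1)))
Add(Mul(Function('m')(-3, 8), 79), 95) = Add(Mul(Mul(-2, -3, Pow(Add(1, Pow(-3, 2)), -1)), 79), 95) = Add(Mul(Mul(-2, -3, Pow(Add(1, 9), -1)), 79), 95) = Add(Mul(Mul(-2, -3, Pow(10, -1)), 79), 95) = Add(Mul(Mul(-2, -3, Rational(1, 10)), 79), 95) = Add(Mul(Rational(3, 5), 79), 95) = Add(Rational(237, 5), 95) = Rational(712, 5)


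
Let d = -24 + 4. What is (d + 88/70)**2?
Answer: 430336/1225 ≈ 351.29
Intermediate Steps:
d = -20
(d + 88/70)**2 = (-20 + 88/70)**2 = (-20 + 88*(1/70))**2 = (-20 + 44/35)**2 = (-656/35)**2 = 430336/1225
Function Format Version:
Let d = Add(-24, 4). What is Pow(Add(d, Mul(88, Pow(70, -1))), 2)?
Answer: Rational(430336, 1225) ≈ 351.29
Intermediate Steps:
d = -20
Pow(Add(d, Mul(88, Pow(70, -1))), 2) = Pow(Add(-20, Mul(88, Pow(70, -1))), 2) = Pow(Add(-20, Mul(88, Rational(1, 70))), 2) = Pow(Add(-20, Rational(44, 35)), 2) = Pow(Rational(-656, 35), 2) = Rational(430336, 1225)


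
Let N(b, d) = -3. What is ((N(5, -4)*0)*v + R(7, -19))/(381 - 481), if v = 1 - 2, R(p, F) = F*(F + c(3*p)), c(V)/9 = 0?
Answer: -361/100 ≈ -3.6100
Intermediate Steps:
c(V) = 0 (c(V) = 9*0 = 0)
R(p, F) = F**2 (R(p, F) = F*(F + 0) = F*F = F**2)
v = -1
((N(5, -4)*0)*v + R(7, -19))/(381 - 481) = (-3*0*(-1) + (-19)**2)/(381 - 481) = (0*(-1) + 361)/(-100) = (0 + 361)*(-1/100) = 361*(-1/100) = -361/100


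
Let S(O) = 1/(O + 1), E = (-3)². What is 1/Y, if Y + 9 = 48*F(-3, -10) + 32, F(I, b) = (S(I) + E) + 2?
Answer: 1/527 ≈ 0.0018975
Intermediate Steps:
E = 9
S(O) = 1/(1 + O)
F(I, b) = 11 + 1/(1 + I) (F(I, b) = (1/(1 + I) + 9) + 2 = (9 + 1/(1 + I)) + 2 = 11 + 1/(1 + I))
Y = 527 (Y = -9 + (48*((12 + 11*(-3))/(1 - 3)) + 32) = -9 + (48*((12 - 33)/(-2)) + 32) = -9 + (48*(-½*(-21)) + 32) = -9 + (48*(21/2) + 32) = -9 + (504 + 32) = -9 + 536 = 527)
1/Y = 1/527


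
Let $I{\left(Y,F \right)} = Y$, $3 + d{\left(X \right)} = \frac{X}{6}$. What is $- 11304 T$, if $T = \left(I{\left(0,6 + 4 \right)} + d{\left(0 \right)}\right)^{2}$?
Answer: $-101736$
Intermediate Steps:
$d{\left(X \right)} = -3 + \frac{X}{6}$
$T = 9$ ($T = \left(0 + \left(-3 + \frac{1}{6} \cdot 0\right)\right)^{2} = \left(0 + \left(-3 + 0\right)\right)^{2} = \left(0 - 3\right)^{2} = \left(-3\right)^{2} = 9$)
$- 11304 T = \left(-11304\right) 9 = -101736$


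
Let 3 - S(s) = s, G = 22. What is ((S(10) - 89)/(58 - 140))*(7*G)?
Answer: 7392/41 ≈ 180.29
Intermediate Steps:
S(s) = 3 - s
((S(10) - 89)/(58 - 140))*(7*G) = (((3 - 1*10) - 89)/(58 - 140))*(7*22) = (((3 - 10) - 89)/(-82))*154 = ((-7 - 89)*(-1/82))*154 = -96*(-1/82)*154 = (48/41)*154 = 7392/41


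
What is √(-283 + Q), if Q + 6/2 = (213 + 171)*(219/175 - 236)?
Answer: I*√110776078/35 ≈ 300.71*I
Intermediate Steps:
Q = -15775629/175 (Q = -3 + (213 + 171)*(219/175 - 236) = -3 + 384*(219*(1/175) - 236) = -3 + 384*(219/175 - 236) = -3 + 384*(-41081/175) = -3 - 15775104/175 = -15775629/175 ≈ -90147.)
√(-283 + Q) = √(-283 - 15775629/175) = √(-15825154/175) = I*√110776078/35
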